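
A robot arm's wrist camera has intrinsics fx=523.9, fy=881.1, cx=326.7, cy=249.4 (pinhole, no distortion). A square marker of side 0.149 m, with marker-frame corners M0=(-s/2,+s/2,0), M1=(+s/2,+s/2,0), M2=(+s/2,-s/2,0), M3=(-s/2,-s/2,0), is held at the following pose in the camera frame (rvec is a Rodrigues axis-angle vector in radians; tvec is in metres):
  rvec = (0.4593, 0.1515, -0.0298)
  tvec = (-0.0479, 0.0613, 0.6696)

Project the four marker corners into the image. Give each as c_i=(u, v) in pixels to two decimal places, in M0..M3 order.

Intrinsics K: fx=523.9, fy=881.1, cx=326.7, cy=249.4
Marker side s = 0.149 m; corners in marker frame (Z=0):
  M0 = (-0.0745, +0.0745, 0)
  M1 = (+0.0745, +0.0745, 0)
  M2 = (+0.0745, -0.0745, 0)
  M3 = (-0.0745, -0.0745, 0)
rvec = (0.4593, 0.1515, -0.0298), |rvec| = θ = 0.48456 rad = 27.763°
Rodrigues: sinθ=0.46582, 1−cosθ=0.11512; R = I + sinθ·[k]× + (1−cosθ)·[k]×²:
    [+0.98831 +0.06276 +0.13893]
    [+0.00547 +0.89613 -0.44375]
    [-0.15235 +0.43932 +0.88532]
t = (-0.0479, 0.0613, 0.6696) m
M0: Pc = R·M0+t = (-0.11685, +0.12765, +0.71368); u = 523.9·(-0.11685)/0.71368 + 326.7 = 240.9200, v = 881.1·(+0.12765)/0.71368 + 249.4 = 407.0007
M1: Pc = R·M1+t = (+0.03041, +0.12847, +0.69098); u = 523.9·(+0.03041)/0.69098 + 326.7 = 349.7531, v = 881.1·(+0.12847)/0.69098 + 249.4 = 413.2174
M2: Pc = R·M2+t = (+0.02105, -0.00505, +0.62552); u = 523.9·(+0.02105)/0.62552 + 326.7 = 344.3330, v = 881.1·(-0.00505)/0.62552 + 249.4 = 242.2802
M3: Pc = R·M3+t = (-0.12621, -0.00587, +0.64822); u = 523.9·(-0.12621)/0.64822 + 326.7 = 224.6995, v = 881.1·(-0.00587)/0.64822 + 249.4 = 241.4219

c0=(240.92, 407.00) c1=(349.75, 413.22) c2=(344.33, 242.28) c3=(224.70, 241.42)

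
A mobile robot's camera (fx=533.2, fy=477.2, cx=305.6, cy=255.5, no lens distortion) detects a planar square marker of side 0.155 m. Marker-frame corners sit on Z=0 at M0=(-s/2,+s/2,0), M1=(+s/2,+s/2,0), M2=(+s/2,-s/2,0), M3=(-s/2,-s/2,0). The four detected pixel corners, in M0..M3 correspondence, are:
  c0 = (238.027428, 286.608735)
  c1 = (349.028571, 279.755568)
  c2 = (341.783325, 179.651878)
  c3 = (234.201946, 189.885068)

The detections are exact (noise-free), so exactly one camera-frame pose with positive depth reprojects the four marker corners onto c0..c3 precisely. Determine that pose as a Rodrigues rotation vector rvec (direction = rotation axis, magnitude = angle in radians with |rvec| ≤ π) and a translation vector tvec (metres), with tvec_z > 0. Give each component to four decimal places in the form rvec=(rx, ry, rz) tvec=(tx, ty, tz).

rvec=(-0.1355, 0.1820, -0.0660) tvec=(-0.0220, -0.0343, 0.7386)

Intrinsics K: fx=533.2, fy=477.2, cx=305.6, cy=255.5
Marker side s = 0.155 m; corners in marker frame (Z=0):
  M0 = (-0.0775, +0.0775, 0)
  M1 = (+0.0775, +0.0775, 0)
  M2 = (+0.0775, -0.0775, 0)
  M3 = (-0.0775, -0.0775, 0)
Detected image corners:
  c0 = (238.027428, 286.608735) px
  c1 = (349.028571, 279.755568) px
  c2 = (341.783325, 179.651878) px
  c3 = (234.201946, 189.885068) px
Planar DLT: solve 8×8 A·h = b for H (H[2,2]=1):
  H  [+635.72460 -19.68252 +289.71142]
  H  [-110.97754 +590.31349 +233.33025]
  H  [-0.23806 -0.18982 +1.00000]
B = K⁻¹H; ‖b₁‖=1.353966, ‖b₂‖=1.353966; λ = 2/(‖b₁‖+‖b₂‖) = 0.738571, sign → tz>0 ⇒ λ=+0.738571
r₁ = λ·B[:,0] = (+0.98136,-0.07762,-0.17582); r₂ = λ·B[:,1] = (+0.05309,+0.98870,-0.14019)
r₃ = r₁×r₂ = (+0.18472,+0.12825,+0.97439); SVD([r₁ r₂ r₃]) → R = UVᵀ:
  R  [+0.98136 +0.05309 +0.18472]
  R  [-0.07762 +0.98870 +0.12825]
  R  [-0.17582 -0.14019 +0.97439]
t = (-0.02201, -0.03431, +0.73857) m
tr R = 2.944445; θ = arccos((tr R − 1)/2) = 0.236251 rad = 13.536°
axis k = ((R−Rᵀ)₃₂, (R−Rᵀ)₁₃, (R−Rᵀ)₂₁) / (2 sinθ) = (-0.573440, +0.770194, -0.279225)
rvec = θ·k = (-0.135476, +0.181959, -0.065967)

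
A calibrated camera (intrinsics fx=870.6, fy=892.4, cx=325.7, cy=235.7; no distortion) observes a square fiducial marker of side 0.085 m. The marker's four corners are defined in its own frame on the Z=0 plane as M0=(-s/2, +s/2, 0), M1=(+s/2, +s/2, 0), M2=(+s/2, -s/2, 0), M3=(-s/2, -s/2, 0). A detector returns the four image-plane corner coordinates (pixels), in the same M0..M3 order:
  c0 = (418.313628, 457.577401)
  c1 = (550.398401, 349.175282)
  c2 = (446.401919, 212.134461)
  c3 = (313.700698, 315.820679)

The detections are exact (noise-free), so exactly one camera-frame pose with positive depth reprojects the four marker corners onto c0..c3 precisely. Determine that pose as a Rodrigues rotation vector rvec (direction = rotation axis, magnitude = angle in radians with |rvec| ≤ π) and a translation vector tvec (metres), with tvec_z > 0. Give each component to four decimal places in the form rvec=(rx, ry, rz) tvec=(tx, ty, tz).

rvec=(-0.1072, -0.0930, -0.6469) tvec=(0.0535, 0.0473, 0.4357)

Intrinsics K: fx=870.6, fy=892.4, cx=325.7, cy=235.7
Marker side s = 0.085 m; corners in marker frame (Z=0):
  M0 = (-0.0425, +0.0425, 0)
  M1 = (+0.0425, +0.0425, 0)
  M2 = (+0.0425, -0.0425, 0)
  M3 = (-0.0425, -0.0425, 0)
Detected image corners:
  c0 = (418.313628, 457.577401) px
  c1 = (550.398401, 349.175282) px
  c2 = (446.401919, 212.134461) px
  c3 = (313.700698, 315.820679) px
Planar DLT: solve 8×8 A·h = b for H (H[2,2]=1):
  H  [+1676.40752 +1157.13773 +432.61844]
  H  [-1155.65594 +1585.66977 +332.57815]
  H  [+0.27491 -0.16181 +1.00000]
B = K⁻¹H; ‖b₁‖=2.295271, ‖b₂‖=2.295271; λ = 2/(‖b₁‖+‖b₂‖) = 0.435678, sign → tz>0 ⇒ λ=+0.435678
r₁ = λ·B[:,0] = (+0.79412,-0.59584,+0.11977); r₂ = λ·B[:,1] = (+0.60545,+0.79276,-0.07050)
r₃ = r₁×r₂ = (-0.05295,+0.12850,+0.99030); SVD([r₁ r₂ r₃]) → R = UVᵀ:
  R  [+0.79412 +0.60545 -0.05295]
  R  [-0.59584 +0.79276 +0.12850]
  R  [+0.11977 -0.07050 +0.99030]
t = (+0.05351, +0.04730, +0.43568) m
tr R = 2.577178; θ = arccos((tr R − 1)/2) = 0.662285 rad = 37.946°
axis k = ((R−Rᵀ)₃₂, (R−Rᵀ)₁₃, (R−Rᵀ)₂₁) / (2 sinθ) = (-0.161806, -0.140441, -0.976778)
rvec = θ·k = (-0.107161, -0.093012, -0.646906)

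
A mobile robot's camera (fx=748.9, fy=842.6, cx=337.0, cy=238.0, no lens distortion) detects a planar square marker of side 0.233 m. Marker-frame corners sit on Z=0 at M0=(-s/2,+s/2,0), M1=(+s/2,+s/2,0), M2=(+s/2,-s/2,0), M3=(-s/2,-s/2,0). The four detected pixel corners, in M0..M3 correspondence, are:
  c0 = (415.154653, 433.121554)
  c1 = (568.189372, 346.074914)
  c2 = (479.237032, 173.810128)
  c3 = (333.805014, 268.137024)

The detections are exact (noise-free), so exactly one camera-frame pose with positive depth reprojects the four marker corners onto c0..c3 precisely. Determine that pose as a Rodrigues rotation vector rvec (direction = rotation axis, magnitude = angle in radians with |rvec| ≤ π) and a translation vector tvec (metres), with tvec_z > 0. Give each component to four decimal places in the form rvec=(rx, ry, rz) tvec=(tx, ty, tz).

Intrinsics K: fx=748.9, fy=842.6, cx=337.0, cy=238.0
Marker side s = 0.233 m; corners in marker frame (Z=0):
  M0 = (-0.1165, +0.1165, 0)
  M1 = (+0.1165, +0.1165, 0)
  M2 = (+0.1165, -0.1165, 0)
  M3 = (-0.1165, -0.1165, 0)
Detected image corners:
  c0 = (415.154653, 433.121554) px
  c1 = (568.189372, 346.074914) px
  c2 = (479.237032, 173.810128) px
  c3 = (333.805014, 268.137024) px
Planar DLT: solve 8×8 A·h = b for H (H[2,2]=1):
  H  [+536.23690 +326.21025 +446.65324]
  H  [-460.12584 +696.91096 +305.66151]
  H  [-0.23177 -0.08640 +1.00000]
B = K⁻¹H; ‖b₁‖=0.978591, ‖b₂‖=0.978591; λ = 2/(‖b₁‖+‖b₂‖) = 1.021877, sign → tz>0 ⇒ λ=+1.021877
r₁ = λ·B[:,0] = (+0.83827,-0.49113,-0.23684); r₂ = λ·B[:,1] = (+0.48485,+0.87013,-0.08830)
r₃ = r₁×r₂ = (+0.24944,-0.04081,+0.96753); SVD([r₁ r₂ r₃]) → R = UVᵀ:
  R  [+0.83827 +0.48485 +0.24944]
  R  [-0.49113 +0.87013 -0.04081]
  R  [-0.23684 -0.08830 +0.96753]
t = (+0.14962, +0.08206, +1.02188) m
tr R = 2.675932; θ = arccos((tr R − 1)/2) = 0.577251 rad = 33.074°
axis k = ((R−Rᵀ)₃₂, (R−Rᵀ)₁₃, (R−Rᵀ)₂₁) / (2 sinθ) = (-0.043503, +0.445538, -0.894206)
rvec = θ·k = (-0.025112, +0.257187, -0.516181)

rvec=(-0.0251, 0.2572, -0.5162) tvec=(0.1496, 0.0821, 1.0219)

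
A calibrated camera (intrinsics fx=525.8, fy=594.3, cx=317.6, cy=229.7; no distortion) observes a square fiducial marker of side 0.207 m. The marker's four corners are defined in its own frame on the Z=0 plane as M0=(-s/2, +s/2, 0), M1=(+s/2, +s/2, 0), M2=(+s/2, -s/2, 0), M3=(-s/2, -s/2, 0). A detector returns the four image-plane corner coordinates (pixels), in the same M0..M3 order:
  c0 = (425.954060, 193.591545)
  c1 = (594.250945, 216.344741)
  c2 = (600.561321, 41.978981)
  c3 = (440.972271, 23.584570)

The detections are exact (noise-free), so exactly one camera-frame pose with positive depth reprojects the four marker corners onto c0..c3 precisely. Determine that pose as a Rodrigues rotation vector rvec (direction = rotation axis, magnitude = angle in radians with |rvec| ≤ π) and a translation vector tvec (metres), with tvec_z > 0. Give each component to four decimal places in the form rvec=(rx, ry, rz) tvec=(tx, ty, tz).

rvec=(-0.1815, 0.0500, 0.1293) tvec=(0.2525, -0.1283, 0.6733)

Intrinsics K: fx=525.8, fy=594.3, cx=317.6, cy=229.7
Marker side s = 0.207 m; corners in marker frame (Z=0):
  M0 = (-0.1035, +0.1035, 0)
  M1 = (+0.1035, +0.1035, 0)
  M2 = (+0.1035, -0.1035, 0)
  M3 = (-0.1035, -0.1035, 0)
Detected image corners:
  c0 = (425.954060, 193.591545) px
  c1 = (594.250945, 216.344741) px
  c2 = (600.561321, 41.978981) px
  c3 = (440.972271, 23.584570) px
Planar DLT: solve 8×8 A·h = b for H (H[2,2]=1):
  H  [+744.55741 -187.02246 +514.80811]
  H  [+88.29554 +800.51338 +116.43903]
  H  [-0.09093 -0.26251 +1.00000]
B = K⁻¹H; ‖b₁‖=1.485183, ‖b₂‖=1.485183; λ = 2/(‖b₁‖+‖b₂‖) = 0.673318, sign → tz>0 ⇒ λ=+0.673318
r₁ = λ·B[:,0] = (+0.99043,+0.12370,-0.06122); r₂ = λ·B[:,1] = (-0.13273,+0.97526,-0.17675)
r₃ = r₁×r₂ = (+0.03784,+0.18319,+0.98235); SVD([r₁ r₂ r₃]) → R = UVᵀ:
  R  [+0.99043 -0.13273 +0.03784]
  R  [+0.12370 +0.97526 +0.18319]
  R  [-0.06122 -0.17675 +0.98235]
t = (+0.25254, -0.12832, +0.67332) m
tr R = 2.948044; θ = arccos((tr R − 1)/2) = 0.228435 rad = 13.088°
axis k = ((R−Rᵀ)₃₂, (R−Rᵀ)₁₃, (R−Rᵀ)₂₁) / (2 sinθ) = (-0.794729, +0.218732, +0.566181)
rvec = θ·k = (-0.181544, +0.049966, +0.129336)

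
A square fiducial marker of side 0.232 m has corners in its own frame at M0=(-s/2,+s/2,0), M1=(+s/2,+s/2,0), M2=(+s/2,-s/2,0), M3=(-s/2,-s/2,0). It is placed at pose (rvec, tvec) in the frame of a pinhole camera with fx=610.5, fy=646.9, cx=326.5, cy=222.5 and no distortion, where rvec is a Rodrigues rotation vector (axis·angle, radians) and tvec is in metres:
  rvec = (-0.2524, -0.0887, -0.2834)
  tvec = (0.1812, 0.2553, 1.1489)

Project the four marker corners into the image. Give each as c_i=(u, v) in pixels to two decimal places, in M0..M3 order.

c0=(383.59, 452.50) c1=(501.43, 411.73) c2=(459.27, 285.98) c3=(345.90, 321.78)

Intrinsics K: fx=610.5, fy=646.9, cx=326.5, cy=222.5
Marker side s = 0.232 m; corners in marker frame (Z=0):
  M0 = (-0.1160, +0.1160, 0)
  M1 = (+0.1160, +0.1160, 0)
  M2 = (+0.1160, -0.1160, 0)
  M3 = (-0.1160, -0.1160, 0)
rvec = (-0.2524, -0.0887, -0.2834), |rvec| = θ = 0.38973 rad = 22.330°
Rodrigues: sinθ=0.37994, 1−cosθ=0.07499; R = I + sinθ·[k]× + (1−cosθ)·[k]×²:
    [+0.95646 +0.28733 -0.05116]
    [-0.26523 +0.92890 +0.25847]
    [+0.12179 -0.23365 +0.96466]
t = (0.1812, 0.2553, 1.1489) m
M0: Pc = R·M0+t = (+0.10358, +0.39382, +1.10767); u = 610.5·(+0.10358)/1.10767 + 326.5 = 383.5893, v = 646.9·(+0.39382)/1.10767 + 222.5 = 452.4973
M1: Pc = R·M1+t = (+0.32548, +0.33229, +1.13592); u = 610.5·(+0.32548)/1.13592 + 326.5 = 501.4288, v = 646.9·(+0.33229)/1.13592 + 222.5 = 411.7341
M2: Pc = R·M2+t = (+0.25882, +0.11678, +1.19013); u = 610.5·(+0.25882)/1.19013 + 326.5 = 459.2662, v = 646.9·(+0.11678)/1.19013 + 222.5 = 285.9771
M3: Pc = R·M3+t = (+0.03692, +0.17831, +1.16188); u = 610.5·(+0.03692)/1.16188 + 326.5 = 345.8992, v = 646.9·(+0.17831)/1.16188 + 222.5 = 321.7805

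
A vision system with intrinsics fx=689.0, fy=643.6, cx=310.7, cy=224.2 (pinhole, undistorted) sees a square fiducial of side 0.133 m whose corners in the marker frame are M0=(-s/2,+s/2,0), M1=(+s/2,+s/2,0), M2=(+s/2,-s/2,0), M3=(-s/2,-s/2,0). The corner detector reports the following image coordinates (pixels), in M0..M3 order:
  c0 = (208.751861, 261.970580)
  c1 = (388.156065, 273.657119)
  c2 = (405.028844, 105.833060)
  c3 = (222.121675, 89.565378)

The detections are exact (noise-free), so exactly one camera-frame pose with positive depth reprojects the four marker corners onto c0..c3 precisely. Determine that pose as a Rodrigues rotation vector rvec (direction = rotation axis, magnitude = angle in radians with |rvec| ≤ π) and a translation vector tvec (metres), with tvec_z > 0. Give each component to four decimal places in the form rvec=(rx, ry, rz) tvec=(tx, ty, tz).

rvec=(0.0850, -0.0920, 0.0800) tvec=(-0.0026, -0.0316, 0.5025)

Intrinsics K: fx=689.0, fy=643.6, cx=310.7, cy=224.2
Marker side s = 0.133 m; corners in marker frame (Z=0):
  M0 = (-0.0665, +0.0665, 0)
  M1 = (+0.0665, +0.0665, 0)
  M2 = (+0.0665, -0.0665, 0)
  M3 = (-0.0665, -0.0665, 0)
Detected image corners:
  c0 = (208.751861, 261.970580) px
  c1 = (388.156065, 273.657119) px
  c2 = (405.028844, 105.833060) px
  c3 = (222.121675, 89.565378) px
Planar DLT: solve 8×8 A·h = b for H (H[2,2]=1):
  H  [+1419.84060 -64.53472 +307.07342]
  H  [+139.49054 +1308.29825 +183.75619]
  H  [+0.18924 +0.16118 +1.00000]
B = K⁻¹H; ‖b₁‖=1.990158, ‖b₂‖=1.990158; λ = 2/(‖b₁‖+‖b₂‖) = 0.502473, sign → tz>0 ⇒ λ=+0.502473
r₁ = λ·B[:,0] = (+0.99258,+0.07578,+0.09509); r₂ = λ·B[:,1] = (-0.08359,+0.99320,+0.08099)
r₃ = r₁×r₂ = (-0.08830,-0.08834,+0.99217); SVD([r₁ r₂ r₃]) → R = UVᵀ:
  R  [+0.99258 -0.08359 -0.08830]
  R  [+0.07578 +0.99320 -0.08834]
  R  [+0.09509 +0.08099 +0.99217]
t = (-0.00264, -0.03158, +0.50247) m
tr R = 2.977953; θ = arccos((tr R − 1)/2) = 0.148618 rad = 8.515°
axis k = ((R−Rᵀ)₃₂, (R−Rᵀ)₁₃, (R−Rᵀ)₂₁) / (2 sinθ) = (+0.571780, -0.619254, +0.538138)
rvec = θ·k = (+0.084977, -0.092032, +0.079977)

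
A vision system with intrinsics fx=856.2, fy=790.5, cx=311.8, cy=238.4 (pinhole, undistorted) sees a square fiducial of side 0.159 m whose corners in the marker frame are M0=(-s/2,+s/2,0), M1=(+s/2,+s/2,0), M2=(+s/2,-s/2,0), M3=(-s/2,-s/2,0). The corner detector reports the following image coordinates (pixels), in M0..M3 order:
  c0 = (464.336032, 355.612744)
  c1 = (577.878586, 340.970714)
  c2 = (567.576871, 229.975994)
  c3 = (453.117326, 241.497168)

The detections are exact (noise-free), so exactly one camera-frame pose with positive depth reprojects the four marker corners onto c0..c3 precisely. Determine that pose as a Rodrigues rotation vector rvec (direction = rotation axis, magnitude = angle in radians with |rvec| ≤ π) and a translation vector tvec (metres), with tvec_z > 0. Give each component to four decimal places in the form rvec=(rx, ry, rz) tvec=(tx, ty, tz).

rvec=(0.0276, -0.2007, -0.1001) tvec=(0.2650, 0.0752, 1.1081)

Intrinsics K: fx=856.2, fy=790.5, cx=311.8, cy=238.4
Marker side s = 0.159 m; corners in marker frame (Z=0):
  M0 = (-0.0795, +0.0795, 0)
  M1 = (+0.0795, +0.0795, 0)
  M2 = (+0.0795, -0.0795, 0)
  M3 = (-0.0795, -0.0795, 0)
Detected image corners:
  c0 = (464.336032, 355.612744) px
  c1 = (577.878586, 340.970714) px
  c2 = (567.576871, 229.975994) px
  c3 = (453.117326, 241.497168) px
Planar DLT: solve 8×8 A·h = b for H (H[2,2]=1):
  H  [+808.93905 +85.04397 +516.54966]
  H  [-30.23167 +717.61308 +292.07248]
  H  [+0.17831 +0.03376 +1.00000]
B = K⁻¹H; ‖b₁‖=0.902456, ‖b₂‖=0.902456; λ = 2/(‖b₁‖+‖b₂‖) = 1.108087, sign → tz>0 ⇒ λ=+1.108087
r₁ = λ·B[:,0] = (+0.97497,-0.10196,+0.19758); r₂ = λ·B[:,1] = (+0.09644,+0.99464,+0.03741)
r₃ = r₁×r₂ = (-0.20034,-0.01742,+0.97957); SVD([r₁ r₂ r₃]) → R = UVᵀ:
  R  [+0.97497 +0.09644 -0.20034]
  R  [-0.10196 +0.99464 -0.01742]
  R  [+0.19758 +0.03741 +0.97957]
t = (+0.26499, +0.07524, +1.10809) m
tr R = 2.949177; θ = arccos((tr R − 1)/2) = 0.225920 rad = 12.944°
axis k = ((R−Rᵀ)₃₂, (R−Rᵀ)₁₃, (R−Rᵀ)₂₁) / (2 sinθ) = (+0.122376, -0.888199, -0.442861)
rvec = θ·k = (+0.027647, -0.200662, -0.100051)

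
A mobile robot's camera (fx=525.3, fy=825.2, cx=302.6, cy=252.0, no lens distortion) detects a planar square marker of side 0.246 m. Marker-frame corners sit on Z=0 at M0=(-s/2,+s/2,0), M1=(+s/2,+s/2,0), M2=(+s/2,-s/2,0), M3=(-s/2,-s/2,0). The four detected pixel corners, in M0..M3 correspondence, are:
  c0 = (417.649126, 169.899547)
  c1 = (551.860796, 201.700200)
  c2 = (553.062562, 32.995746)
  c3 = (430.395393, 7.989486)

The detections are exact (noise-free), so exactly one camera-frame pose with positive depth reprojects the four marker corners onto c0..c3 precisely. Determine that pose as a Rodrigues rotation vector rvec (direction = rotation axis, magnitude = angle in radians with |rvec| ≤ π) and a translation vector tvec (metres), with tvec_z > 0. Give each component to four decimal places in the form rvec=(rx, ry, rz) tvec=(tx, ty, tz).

rvec=(-0.4006, 0.0726, 0.1823) tvec=(0.3616, -0.1902, 1.0269)

Intrinsics K: fx=525.3, fy=825.2, cx=302.6, cy=252.0
Marker side s = 0.246 m; corners in marker frame (Z=0):
  M0 = (-0.1230, +0.1230, 0)
  M1 = (+0.1230, +0.1230, 0)
  M2 = (+0.1230, -0.1230, 0)
  M3 = (-0.1230, -0.1230, 0)
Detected image corners:
  c0 = (417.649126, 169.899547) px
  c1 = (551.860796, 201.700200) px
  c2 = (553.062562, 32.995746) px
  c3 = (430.395393, 7.989486) px
Planar DLT: solve 8×8 A·h = b for H (H[2,2]=1):
  H  [+470.58794 -209.77999 +487.58484]
  H  [+104.17236 +633.53914 +99.19412]
  H  [-0.10334 -0.37099 +1.00000]
B = K⁻¹H; ‖b₁‖=0.973815, ‖b₂‖=0.973815; λ = 2/(‖b₁‖+‖b₂‖) = 1.026890, sign → tz>0 ⇒ λ=+1.026890
r₁ = λ·B[:,0] = (+0.98106,+0.16204,-0.10611); r₂ = λ·B[:,1] = (-0.19064,+0.90472,-0.38096)
r₃ = r₁×r₂ = (+0.03427,+0.39398,+0.91848); SVD([r₁ r₂ r₃]) → R = UVᵀ:
  R  [+0.98106 -0.19064 +0.03427]
  R  [+0.16204 +0.90472 +0.39398]
  R  [-0.10611 -0.38096 +0.91848]
t = (+0.36162, -0.19015, +1.02689) m
tr R = 2.804266; θ = arccos((tr R − 1)/2) = 0.446108 rad = 25.560°
axis k = ((R−Rᵀ)₃₂, (R−Rᵀ)₁₃, (R−Rᵀ)₂₁) / (2 sinθ) = (-0.898051, +0.162690, +0.408701)
rvec = θ·k = (-0.400628, +0.072577, +0.182325)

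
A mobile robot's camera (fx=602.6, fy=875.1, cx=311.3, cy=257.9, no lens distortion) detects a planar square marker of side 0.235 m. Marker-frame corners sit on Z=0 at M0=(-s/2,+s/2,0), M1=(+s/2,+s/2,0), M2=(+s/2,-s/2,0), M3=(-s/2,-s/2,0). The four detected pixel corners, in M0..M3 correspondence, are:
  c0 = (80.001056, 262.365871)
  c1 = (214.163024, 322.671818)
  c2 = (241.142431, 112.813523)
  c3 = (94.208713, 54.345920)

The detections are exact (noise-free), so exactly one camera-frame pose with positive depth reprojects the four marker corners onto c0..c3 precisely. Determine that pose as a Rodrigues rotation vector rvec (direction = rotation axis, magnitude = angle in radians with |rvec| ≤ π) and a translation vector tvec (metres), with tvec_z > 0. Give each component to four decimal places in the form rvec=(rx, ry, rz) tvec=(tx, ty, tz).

rvec=(0.3276, 0.1788, 0.2583) tvec=(-0.2392, -0.0697, 0.9268)

Intrinsics K: fx=602.6, fy=875.1, cx=311.3, cy=257.9
Marker side s = 0.235 m; corners in marker frame (Z=0):
  M0 = (-0.1175, +0.1175, 0)
  M1 = (+0.1175, +0.1175, 0)
  M2 = (+0.1175, -0.1175, 0)
  M3 = (-0.1175, -0.1175, 0)
Detected image corners:
  c0 = (80.001056, 262.365871) px
  c1 = (214.163024, 322.671818) px
  c2 = (241.142431, 112.813523) px
  c3 = (94.208713, 54.345920) px
Planar DLT: solve 8×8 A·h = b for H (H[2,2]=1):
  H  [+574.64513 -29.58617 +155.76801]
  H  [+226.27701 +957.85600 +192.04796]
  H  [-0.14146 +0.36596 +1.00000]
B = K⁻¹H; ‖b₁‖=1.079004, ‖b₂‖=1.079004; λ = 2/(‖b₁‖+‖b₂‖) = 0.926780, sign → tz>0 ⇒ λ=+0.926780
r₁ = λ·B[:,0] = (+0.95151,+0.27828,-0.13110); r₂ = λ·B[:,1] = (-0.22071,+0.91447,+0.33916)
r₃ = r₁×r₂ = (+0.21427,-0.29378,+0.93155); SVD([r₁ r₂ r₃]) → R = UVᵀ:
  R  [+0.95151 -0.22071 +0.21427]
  R  [+0.27828 +0.91447 -0.29378]
  R  [-0.13110 +0.33916 +0.93155]
t = (-0.23920, -0.06974, +0.92678) m
tr R = 2.797529; θ = arccos((tr R − 1)/2) = 0.453853 rad = 26.004°
axis k = ((R−Rᵀ)₃₂, (R−Rᵀ)₁₃, (R−Rᵀ)₂₁) / (2 sinθ) = (+0.721830, +0.393866, +0.569061)
rvec = θ·k = (+0.327605, +0.178758, +0.258270)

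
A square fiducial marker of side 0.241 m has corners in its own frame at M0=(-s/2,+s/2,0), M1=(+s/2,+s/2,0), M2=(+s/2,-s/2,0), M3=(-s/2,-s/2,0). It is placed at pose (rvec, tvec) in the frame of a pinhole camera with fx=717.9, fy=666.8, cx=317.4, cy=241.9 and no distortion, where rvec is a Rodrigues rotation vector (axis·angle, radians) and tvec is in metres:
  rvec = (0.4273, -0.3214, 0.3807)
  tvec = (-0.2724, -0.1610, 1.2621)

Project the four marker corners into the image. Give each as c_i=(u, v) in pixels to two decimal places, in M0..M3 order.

Intrinsics K: fx=717.9, fy=666.8, cx=317.4, cy=241.9
Marker side s = 0.241 m; corners in marker frame (Z=0):
  M0 = (-0.1205, +0.1205, 0)
  M1 = (+0.1205, +0.1205, 0)
  M2 = (+0.1205, -0.1205, 0)
  M3 = (-0.1205, -0.1205, 0)
rvec = (0.4273, -0.3214, 0.3807), |rvec| = θ = 0.65637 rad = 37.607°
Rodrigues: sinθ=0.61024, 1−cosθ=0.20778; R = I + sinθ·[k]× + (1−cosθ)·[k]×²:
    [+0.88028 -0.42018 -0.22036]
    [+0.28771 +0.84204 -0.45629]
    [+0.37727 +0.33826 +0.86212]
t = (-0.2724, -0.1610, 1.2621) m
M0: Pc = R·M0+t = (-0.42911, -0.09420, +1.25740); u = 717.9·(-0.42911)/1.25740 + 317.4 = 72.4062, v = 666.8·(-0.09420)/1.25740 + 241.9 = 191.9437
M1: Pc = R·M1+t = (-0.21696, -0.02487, +1.34832); u = 717.9·(-0.21696)/1.34832 + 317.4 = 201.8825, v = 666.8·(-0.02487)/1.34832 + 241.9 = 229.6030
M2: Pc = R·M2+t = (-0.11569, -0.22780, +1.26680); u = 717.9·(-0.11569)/1.26680 + 317.4 = 251.8357, v = 666.8·(-0.22780)/1.26680 + 241.9 = 121.9960
M3: Pc = R·M3+t = (-0.32784, -0.29713, +1.17588); u = 717.9·(-0.32784)/1.17588 + 317.4 = 117.2457, v = 666.8·(-0.29713)/1.17588 + 241.9 = 73.4053

c0=(72.41, 191.94) c1=(201.88, 229.60) c2=(251.84, 122.00) c3=(117.25, 73.41)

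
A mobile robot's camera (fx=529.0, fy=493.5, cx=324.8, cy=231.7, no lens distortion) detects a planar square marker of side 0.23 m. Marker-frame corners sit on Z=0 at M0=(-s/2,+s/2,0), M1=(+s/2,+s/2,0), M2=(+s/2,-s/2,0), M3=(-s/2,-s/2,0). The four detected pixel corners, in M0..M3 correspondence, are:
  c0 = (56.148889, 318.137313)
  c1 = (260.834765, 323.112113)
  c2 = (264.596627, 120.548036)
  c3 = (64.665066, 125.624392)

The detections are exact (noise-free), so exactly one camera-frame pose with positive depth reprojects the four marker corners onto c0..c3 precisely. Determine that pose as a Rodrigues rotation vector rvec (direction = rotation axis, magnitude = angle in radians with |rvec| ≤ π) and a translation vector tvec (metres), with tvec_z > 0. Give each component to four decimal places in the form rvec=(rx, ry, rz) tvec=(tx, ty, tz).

rvec=(-0.0630, 0.1270, 0.0060) tvec=(-0.1796, -0.0129, 0.5731)

Intrinsics K: fx=529.0, fy=493.5, cx=324.8, cy=231.7
Marker side s = 0.23 m; corners in marker frame (Z=0):
  M0 = (-0.1150, +0.1150, 0)
  M1 = (+0.1150, +0.1150, 0)
  M2 = (+0.1150, -0.1150, 0)
  M3 = (-0.1150, -0.1150, 0)
Detected image corners:
  c0 = (56.148889, 318.137313) px
  c1 = (260.834765, 323.112113) px
  c2 = (264.596627, 120.548036) px
  c3 = (64.665066, 125.624392) px
Planar DLT: solve 8×8 A·h = b for H (H[2,2]=1):
  H  [+843.72759 -44.54664 +159.02598]
  H  [-49.58083 +834.14943 +220.61930]
  H  [-0.22125 -0.10889 +1.00000]
B = K⁻¹H; ‖b₁‖=1.744884, ‖b₂‖=1.744884; λ = 2/(‖b₁‖+‖b₂‖) = 0.573104, sign → tz>0 ⇒ λ=+0.573104
r₁ = λ·B[:,0] = (+0.99193,+0.00196,-0.12680); r₂ = λ·B[:,1] = (-0.00994,+0.99800,-0.06240)
r₃ = r₁×r₂ = (+0.12643,+0.06316,+0.98996); SVD([r₁ r₂ r₃]) → R = UVᵀ:
  R  [+0.99193 -0.00994 +0.12643]
  R  [+0.00196 +0.99800 +0.06316]
  R  [-0.12680 -0.06240 +0.98996]
t = (-0.17960, -0.01287, +0.57310) m
tr R = 2.979891; θ = arccos((tr R − 1)/2) = 0.141926 rad = 8.132°
axis k = ((R−Rᵀ)₃₂, (R−Rᵀ)₁₃, (R−Rᵀ)₂₁) / (2 sinθ) = (-0.443854, +0.895111, +0.042065)
rvec = θ·k = (-0.062995, +0.127040, +0.005970)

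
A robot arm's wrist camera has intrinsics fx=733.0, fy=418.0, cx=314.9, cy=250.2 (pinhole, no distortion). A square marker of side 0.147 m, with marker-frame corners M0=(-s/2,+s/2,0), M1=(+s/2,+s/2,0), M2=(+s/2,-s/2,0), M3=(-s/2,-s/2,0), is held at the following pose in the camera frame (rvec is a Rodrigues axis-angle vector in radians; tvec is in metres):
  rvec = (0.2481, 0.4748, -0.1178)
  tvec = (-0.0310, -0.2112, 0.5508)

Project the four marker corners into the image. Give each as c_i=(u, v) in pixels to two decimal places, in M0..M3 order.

c0=(212.99, 155.23) c1=(378.81, 136.71) c2=(346.30, 11.69) c3=(175.46, 46.23)

Intrinsics K: fx=733.0, fy=418.0, cx=314.9, cy=250.2
Marker side s = 0.147 m; corners in marker frame (Z=0):
  M0 = (-0.0735, +0.0735, 0)
  M1 = (+0.0735, +0.0735, 0)
  M2 = (+0.0735, -0.0735, 0)
  M3 = (-0.0735, -0.0735, 0)
rvec = (0.2481, 0.4748, -0.1178), |rvec| = θ = 0.54851 rad = 31.427°
Rodrigues: sinθ=0.52142, 1−cosθ=0.14670; R = I + sinθ·[k]× + (1−cosθ)·[k]×²:
    [+0.88331 +0.16942 +0.43710]
    [-0.05454 +0.96322 -0.26312]
    [-0.46560 +0.20857 +0.86007]
t = (-0.0310, -0.2112, 0.5508) m
M0: Pc = R·M0+t = (-0.08347, -0.13639, +0.60035); u = 733.0·(-0.08347)/0.60035 + 314.9 = 212.9855, v = 418.0·(-0.13639)/0.60035 + 250.2 = 155.2343
M1: Pc = R·M1+t = (+0.04638, -0.14441, +0.53191); u = 733.0·(+0.04638)/0.53191 + 314.9 = 378.8085, v = 418.0·(-0.14441)/0.53191 + 250.2 = 136.7138
M2: Pc = R·M2+t = (+0.02147, -0.28601, +0.50125); u = 733.0·(+0.02147)/0.50125 + 314.9 = 346.2986, v = 418.0·(-0.28601)/0.50125 + 250.2 = 11.6947
M3: Pc = R·M3+t = (-0.10838, -0.27799, +0.56969); u = 733.0·(-0.10838)/0.56969 + 314.9 = 175.4570, v = 418.0·(-0.27799)/0.56969 + 250.2 = 46.2319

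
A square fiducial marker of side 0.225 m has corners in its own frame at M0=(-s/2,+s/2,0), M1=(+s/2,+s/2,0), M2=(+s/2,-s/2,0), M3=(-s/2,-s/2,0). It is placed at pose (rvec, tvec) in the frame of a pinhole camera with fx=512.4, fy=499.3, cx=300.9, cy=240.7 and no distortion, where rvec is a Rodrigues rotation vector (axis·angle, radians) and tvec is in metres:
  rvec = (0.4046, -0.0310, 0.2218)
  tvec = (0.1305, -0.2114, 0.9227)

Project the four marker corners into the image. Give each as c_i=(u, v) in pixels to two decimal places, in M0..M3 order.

Intrinsics K: fx=512.4, fy=499.3, cx=300.9, cy=240.7
Marker side s = 0.225 m; corners in marker frame (Z=0):
  M0 = (-0.1125, +0.1125, 0)
  M1 = (+0.1125, +0.1125, 0)
  M2 = (+0.1125, -0.1125, 0)
  M3 = (-0.1125, -0.1125, 0)
rvec = (0.4046, -0.0310, 0.2218), |rvec| = θ = 0.46245 rad = 26.496°
Rodrigues: sinθ=0.44614, 1−cosθ=0.10504; R = I + sinθ·[k]× + (1−cosθ)·[k]×²:
    [+0.97537 -0.22014 +0.01417]
    [+0.20782 +0.89544 -0.39371]
    [+0.07398 +0.38696 +0.91913]
t = (0.1305, -0.2114, 0.9227) m
M0: Pc = R·M0+t = (-0.00399, -0.13404, +0.95791); u = 512.4·(-0.00399)/0.95791 + 300.9 = 298.7634, v = 499.3·(-0.13404)/0.95791 + 240.7 = 170.8315
M1: Pc = R·M1+t = (+0.21546, -0.08728, +0.97456); u = 512.4·(+0.21546)/0.97456 + 300.9 = 414.1857, v = 499.3·(-0.08728)/0.97456 + 240.7 = 195.9813
M2: Pc = R·M2+t = (+0.26499, -0.28876, +0.88749); u = 512.4·(+0.26499)/0.88749 + 300.9 = 453.8966, v = 499.3·(-0.28876)/0.88749 + 240.7 = 78.2461
M3: Pc = R·M3+t = (+0.04554, -0.33552, +0.87084); u = 512.4·(+0.04554)/0.87084 + 300.9 = 327.6937, v = 499.3·(-0.33552)/0.87084 + 240.7 = 48.3314

c0=(298.76, 170.83) c1=(414.19, 195.98) c2=(453.90, 78.25) c3=(327.69, 48.33)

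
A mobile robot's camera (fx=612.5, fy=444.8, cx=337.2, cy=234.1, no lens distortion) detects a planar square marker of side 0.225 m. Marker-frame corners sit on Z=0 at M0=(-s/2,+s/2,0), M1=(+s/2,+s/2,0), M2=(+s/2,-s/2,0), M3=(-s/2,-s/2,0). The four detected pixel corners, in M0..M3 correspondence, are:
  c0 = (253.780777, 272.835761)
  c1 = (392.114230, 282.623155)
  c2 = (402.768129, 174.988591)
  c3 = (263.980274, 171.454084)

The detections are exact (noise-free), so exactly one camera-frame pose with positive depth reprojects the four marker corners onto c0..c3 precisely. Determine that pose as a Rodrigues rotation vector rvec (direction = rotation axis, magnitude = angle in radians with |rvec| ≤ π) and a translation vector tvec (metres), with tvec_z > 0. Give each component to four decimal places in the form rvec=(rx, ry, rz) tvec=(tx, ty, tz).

rvec=(-0.0144, 0.2564, 0.0712) tvec=(-0.0173, -0.0188, 0.9559)

Intrinsics K: fx=612.5, fy=444.8, cx=337.2, cy=234.1
Marker side s = 0.225 m; corners in marker frame (Z=0):
  M0 = (-0.1125, +0.1125, 0)
  M1 = (+0.1125, +0.1125, 0)
  M2 = (+0.1125, -0.1125, 0)
  M3 = (-0.1125, -0.1125, 0)
Detected image corners:
  c0 = (253.780777, 272.835761) px
  c1 = (392.114230, 282.623155) px
  c2 = (402.768129, 174.988591) px
  c3 = (263.980274, 171.454084) px
Planar DLT: solve 8×8 A·h = b for H (H[2,2]=1):
  H  [+528.67494 -48.08577 +326.09414]
  H  [-30.28450 +462.84576 +225.34410]
  H  [-0.26557 -0.00541 +1.00000]
B = K⁻¹H; ‖b₁‖=1.046161, ‖b₂‖=1.046161; λ = 2/(‖b₁‖+‖b₂‖) = 0.955875, sign → tz>0 ⇒ λ=+0.955875
r₁ = λ·B[:,0] = (+0.96481,+0.06852,-0.25386); r₂ = λ·B[:,1] = (-0.07220,+0.99738,-0.00517)
r₃ = r₁×r₂ = (+0.25283,+0.02332,+0.96723); SVD([r₁ r₂ r₃]) → R = UVᵀ:
  R  [+0.96481 -0.07220 +0.25283]
  R  [+0.06852 +0.99738 +0.02332]
  R  [-0.25386 -0.00517 +0.96723]
t = (-0.01733, -0.01882, +0.95588) m
tr R = 2.929417; θ = arccos((tr R − 1)/2) = 0.266461 rad = 15.267°
axis k = ((R−Rᵀ)₃₂, (R−Rᵀ)₁₃, (R−Rᵀ)₂₁) / (2 sinθ) = (-0.054091, +0.962121, +0.267205)
rvec = θ·k = (-0.014413, +0.256368, +0.071200)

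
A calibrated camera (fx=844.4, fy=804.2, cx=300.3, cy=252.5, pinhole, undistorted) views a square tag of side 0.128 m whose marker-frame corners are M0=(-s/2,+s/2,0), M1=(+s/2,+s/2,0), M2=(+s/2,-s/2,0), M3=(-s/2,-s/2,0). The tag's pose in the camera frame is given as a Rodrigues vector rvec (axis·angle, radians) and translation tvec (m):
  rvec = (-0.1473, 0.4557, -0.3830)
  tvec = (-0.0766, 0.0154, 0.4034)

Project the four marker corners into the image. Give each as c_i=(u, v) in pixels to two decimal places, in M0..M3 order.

Intrinsics K: fx=844.4, fy=804.2, cx=300.3, cy=252.5
Marker side s = 0.128 m; corners in marker frame (Z=0):
  M0 = (-0.0640, +0.0640, 0)
  M1 = (+0.0640, +0.0640, 0)
  M2 = (+0.0640, -0.0640, 0)
  M3 = (-0.0640, -0.0640, 0)
rvec = (-0.1473, 0.4557, -0.3830), |rvec| = θ = 0.61323 rad = 35.135°
Rodrigues: sinθ=0.57551, 1−cosθ=0.18221; R = I + sinθ·[k]× + (1−cosθ)·[k]×²:
    [+0.82831 +0.32692 +0.45501]
    [-0.39197 +0.91841 +0.05367]
    [-0.40034 -0.22281 +0.88887]
t = (-0.0766, 0.0154, 0.4034) m
M0: Pc = R·M0+t = (-0.10869, +0.09926, +0.41476); u = 844.4·(-0.10869)/0.41476 + 300.3 = 79.0240, v = 804.2·(+0.09926)/0.41476 + 252.5 = 444.9678
M1: Pc = R·M1+t = (-0.00267, +0.04909, +0.36352); u = 844.4·(-0.00267)/0.36352 + 300.3 = 294.1084, v = 804.2·(+0.04909)/0.36352 + 252.5 = 361.1057
M2: Pc = R·M2+t = (-0.04451, -0.06846, +0.39204); u = 844.4·(-0.04451)/0.39204 + 300.3 = 204.4286, v = 804.2·(-0.06846)/0.39204 + 252.5 = 112.0571
M3: Pc = R·M3+t = (-0.15053, -0.01829, +0.44328); u = 844.4·(-0.15053)/0.44328 + 300.3 = 13.5489, v = 804.2·(-0.01829)/0.44328 + 252.5 = 219.3137

c0=(79.02, 444.97) c1=(294.11, 361.11) c2=(204.43, 112.06) c3=(13.55, 219.31)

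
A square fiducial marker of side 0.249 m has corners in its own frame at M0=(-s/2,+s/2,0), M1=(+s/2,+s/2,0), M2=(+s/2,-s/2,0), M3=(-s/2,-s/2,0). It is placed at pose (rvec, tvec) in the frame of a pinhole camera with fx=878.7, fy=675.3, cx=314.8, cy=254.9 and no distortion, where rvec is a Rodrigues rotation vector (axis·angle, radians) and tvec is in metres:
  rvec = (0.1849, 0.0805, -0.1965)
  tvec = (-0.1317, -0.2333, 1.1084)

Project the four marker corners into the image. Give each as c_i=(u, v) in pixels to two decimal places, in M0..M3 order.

c0=(139.14, 201.65) c1=(326.65, 172.44) c2=(286.14, 18.27) c3=(92.11, 52.04)

Intrinsics K: fx=878.7, fy=675.3, cx=314.8, cy=254.9
Marker side s = 0.249 m; corners in marker frame (Z=0):
  M0 = (-0.1245, +0.1245, 0)
  M1 = (+0.1245, +0.1245, 0)
  M2 = (+0.1245, -0.1245, 0)
  M3 = (-0.1245, -0.1245, 0)
rvec = (0.1849, 0.0805, -0.1965), |rvec| = θ = 0.28157 rad = 16.133°
Rodrigues: sinθ=0.27786, 1−cosθ=0.03938; R = I + sinθ·[k]× + (1−cosθ)·[k]×²:
    [+0.97760 +0.20131 +0.06139]
    [-0.18652 +0.96384 -0.19032]
    [-0.09749 +0.17461 +0.97980]
t = (-0.1317, -0.2333, 1.1084) m
M0: Pc = R·M0+t = (-0.22835, -0.09008, +1.14228); u = 878.7·(-0.22835)/1.14228 + 314.8 = 139.1419, v = 675.3·(-0.09008)/1.14228 + 254.9 = 201.6457
M1: Pc = R·M1+t = (+0.01507, -0.13652, +1.11800); u = 878.7·(+0.01507)/1.11800 + 314.8 = 326.6477, v = 675.3·(-0.13652)/1.11800 + 254.9 = 172.4363
M2: Pc = R·M2+t = (-0.03505, -0.37652, +1.07452); u = 878.7·(-0.03505)/1.07452 + 314.8 = 286.1366, v = 675.3·(-0.37652)/1.07452 + 254.9 = 18.2707
M3: Pc = R·M3+t = (-0.27847, -0.33008, +1.09880); u = 878.7·(-0.27847)/1.09880 + 314.8 = 92.1064, v = 675.3·(-0.33008)/1.09880 + 254.9 = 52.0416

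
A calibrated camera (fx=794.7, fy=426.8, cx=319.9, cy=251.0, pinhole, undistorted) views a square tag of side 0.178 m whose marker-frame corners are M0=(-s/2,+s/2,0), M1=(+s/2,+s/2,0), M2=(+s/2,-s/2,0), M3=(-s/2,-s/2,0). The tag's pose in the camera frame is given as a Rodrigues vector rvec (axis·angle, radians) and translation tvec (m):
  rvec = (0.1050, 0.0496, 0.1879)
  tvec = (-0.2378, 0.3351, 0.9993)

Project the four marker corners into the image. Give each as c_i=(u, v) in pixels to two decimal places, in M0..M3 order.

Intrinsics K: fx=794.7, fy=426.8, cx=319.9, cy=251.0
Marker side s = 0.178 m; corners in marker frame (Z=0):
  M0 = (-0.0890, +0.0890, 0)
  M1 = (+0.0890, +0.0890, 0)
  M2 = (+0.0890, -0.0890, 0)
  M3 = (-0.0890, -0.0890, 0)
rvec = (0.1050, 0.0496, 0.1879), |rvec| = θ = 0.22089 rad = 12.656°
Rodrigues: sinθ=0.21910, 1−cosθ=0.02430; R = I + sinθ·[k]× + (1−cosθ)·[k]×²:
    [+0.98119 -0.18378 +0.05902]
    [+0.18897 +0.97693 -0.09951]
    [-0.03937 +0.10879 +0.99328]
t = (-0.2378, 0.3351, 0.9993) m
M0: Pc = R·M0+t = (-0.34148, +0.40523, +1.01249); u = 794.7·(-0.34148)/1.01249 + 319.9 = 51.8703, v = 426.8·(+0.40523)/1.01249 + 251.0 = 421.8186
M1: Pc = R·M1+t = (-0.16683, +0.43886, +1.00548); u = 794.7·(-0.16683)/1.00548 + 319.9 = 188.0422, v = 426.8·(+0.43886)/1.00548 + 251.0 = 437.2870
M2: Pc = R·M2+t = (-0.13412, +0.26497, +0.98611); u = 794.7·(-0.13412)/0.98611 + 319.9 = 211.8162, v = 426.8·(+0.26497)/0.98611 + 251.0 = 365.6824
M3: Pc = R·M3+t = (-0.30877, +0.23134, +0.99312); u = 794.7·(-0.30877)/0.99312 + 319.9 = 72.8214, v = 426.8·(+0.23134)/0.99312 + 251.0 = 350.4176

c0=(51.87, 421.82) c1=(188.04, 437.29) c2=(211.82, 365.68) c3=(72.82, 350.42)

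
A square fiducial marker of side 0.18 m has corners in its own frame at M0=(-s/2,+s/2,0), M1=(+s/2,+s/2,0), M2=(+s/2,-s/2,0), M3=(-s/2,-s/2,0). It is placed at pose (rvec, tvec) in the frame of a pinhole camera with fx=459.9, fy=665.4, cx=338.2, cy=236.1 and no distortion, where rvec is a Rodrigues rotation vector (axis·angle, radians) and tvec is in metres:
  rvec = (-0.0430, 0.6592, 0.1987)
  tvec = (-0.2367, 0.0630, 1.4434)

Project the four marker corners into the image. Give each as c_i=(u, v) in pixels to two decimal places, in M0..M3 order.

c0=(238.92, 296.38) c1=(277.03, 315.77) c2=(288.61, 231.33) c3=(249.54, 218.10)

Intrinsics K: fx=459.9, fy=665.4, cx=338.2, cy=236.1
Marker side s = 0.18 m; corners in marker frame (Z=0):
  M0 = (-0.0900, +0.0900, 0)
  M1 = (+0.0900, +0.0900, 0)
  M2 = (+0.0900, -0.0900, 0)
  M3 = (-0.0900, -0.0900, 0)
rvec = (-0.0430, 0.6592, 0.1987), |rvec| = θ = 0.68984 rad = 39.525°
Rodrigues: sinθ=0.63641, 1−cosθ=0.22865; R = I + sinθ·[k]× + (1−cosθ)·[k]×²:
    [+0.77224 -0.19693 +0.60404]
    [+0.16969 +0.98014 +0.10261]
    [-0.61225 +0.02327 +0.79032]
t = (-0.2367, 0.0630, 1.4434) m
M0: Pc = R·M0+t = (-0.32393, +0.13594, +1.50060); u = 459.9·(-0.32393)/1.50060 + 338.2 = 238.9240, v = 665.4·(+0.13594)/1.50060 + 236.1 = 296.3792
M1: Pc = R·M1+t = (-0.18492, +0.16648, +1.39039); u = 459.9·(-0.18492)/1.39039 + 338.2 = 277.0332, v = 665.4·(+0.16648)/1.39039 + 236.1 = 315.7748
M2: Pc = R·M2+t = (-0.14947, -0.00994, +1.38620); u = 459.9·(-0.14947)/1.38620 + 338.2 = 288.6088, v = 665.4·(-0.00994)/1.38620 + 236.1 = 231.3284
M3: Pc = R·M3+t = (-0.28848, -0.04048, +1.49641); u = 459.9·(-0.28848)/1.49641 + 338.2 = 249.5405, v = 665.4·(-0.04048)/1.49641 + 236.1 = 218.0978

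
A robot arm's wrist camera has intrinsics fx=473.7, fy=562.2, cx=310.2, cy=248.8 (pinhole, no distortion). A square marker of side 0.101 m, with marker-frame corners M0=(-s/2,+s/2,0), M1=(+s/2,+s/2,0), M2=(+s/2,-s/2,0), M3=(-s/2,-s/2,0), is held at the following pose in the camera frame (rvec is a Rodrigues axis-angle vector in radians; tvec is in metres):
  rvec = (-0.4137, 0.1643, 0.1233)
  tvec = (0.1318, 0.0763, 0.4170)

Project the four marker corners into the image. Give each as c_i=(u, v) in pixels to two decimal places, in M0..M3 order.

Intrinsics K: fx=473.7, fy=562.2, cx=310.2, cy=248.8
Marker side s = 0.101 m; corners in marker frame (Z=0):
  M0 = (-0.0505, +0.0505, 0)
  M1 = (+0.0505, +0.0505, 0)
  M2 = (+0.0505, -0.0505, 0)
  M3 = (-0.0505, -0.0505, 0)
rvec = (-0.4137, 0.1643, 0.1233), |rvec| = θ = 0.46189 rad = 26.465°
Rodrigues: sinθ=0.44564, 1−cosθ=0.10479; R = I + sinθ·[k]× + (1−cosθ)·[k]×²:
    [+0.97927 -0.15235 +0.13347]
    [+0.08558 +0.90847 +0.40910]
    [-0.18357 -0.38920 +0.90268]
t = (0.1318, 0.0763, 0.4170) m
M0: Pc = R·M0+t = (+0.07465, +0.11786, +0.40662); u = 473.7·(+0.07465)/0.40662 + 310.2 = 397.1694, v = 562.2·(+0.11786)/0.40662 + 248.8 = 411.7515
M1: Pc = R·M1+t = (+0.17356, +0.12650, +0.38808); u = 473.7·(+0.17356)/0.38808 + 310.2 = 522.0540, v = 562.2·(+0.12650)/0.38808 + 248.8 = 432.0581
M2: Pc = R·M2+t = (+0.18895, +0.03474, +0.42738); u = 473.7·(+0.18895)/0.42738 + 310.2 = 519.6233, v = 562.2·(+0.03474)/0.42738 + 248.8 = 294.5037
M3: Pc = R·M3+t = (+0.09004, +0.02610, +0.44592); u = 473.7·(+0.09004)/0.44592 + 310.2 = 405.8485, v = 562.2·(+0.02610)/0.44592 + 248.8 = 281.7064

c0=(397.17, 411.75) c1=(522.05, 432.06) c2=(519.62, 294.50) c3=(405.85, 281.71)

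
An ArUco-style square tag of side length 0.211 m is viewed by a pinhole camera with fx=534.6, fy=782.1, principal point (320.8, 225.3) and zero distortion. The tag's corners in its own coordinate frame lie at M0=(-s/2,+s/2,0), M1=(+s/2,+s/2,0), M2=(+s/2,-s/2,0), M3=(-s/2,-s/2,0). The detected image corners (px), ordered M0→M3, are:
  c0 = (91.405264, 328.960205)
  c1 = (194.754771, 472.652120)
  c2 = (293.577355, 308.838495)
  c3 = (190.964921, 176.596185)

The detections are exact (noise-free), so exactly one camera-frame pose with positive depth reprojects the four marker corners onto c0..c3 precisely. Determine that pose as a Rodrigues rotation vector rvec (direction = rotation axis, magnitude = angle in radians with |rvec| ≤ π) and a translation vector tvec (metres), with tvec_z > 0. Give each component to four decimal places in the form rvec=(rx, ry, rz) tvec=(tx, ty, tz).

Intrinsics K: fx=534.6, fy=782.1, cx=320.8, cy=225.3
Marker side s = 0.211 m; corners in marker frame (Z=0):
  M0 = (-0.1055, +0.1055, 0)
  M1 = (+0.1055, +0.1055, 0)
  M2 = (+0.1055, -0.1055, 0)
  M3 = (-0.1055, -0.1055, 0)
Detected image corners:
  c0 = (91.405264, 328.960205) px
  c1 = (194.754771, 472.652120) px
  c2 = (293.577355, 308.838495) px
  c3 = (190.964921, 176.596185) px
Planar DLT: solve 8×8 A·h = b for H (H[2,2]=1):
  H  [+455.19254 -508.29143 +192.78619]
  H  [+598.47660 +685.02255 +318.87000]
  H  [-0.17040 -0.19805 +1.00000]
B = K⁻¹H; ‖b₁‖=1.265586, ‖b₂‖=1.265586; λ = 2/(‖b₁‖+‖b₂‖) = 0.790148, sign → tz>0 ⇒ λ=+0.790148
r₁ = λ·B[:,0] = (+0.75358,+0.64342,-0.13464); r₂ = λ·B[:,1] = (-0.65736,+0.73715,-0.15649)
r₃ = r₁×r₂ = (-0.00144,+0.20644,+0.97846); SVD([r₁ r₂ r₃]) → R = UVᵀ:
  R  [+0.75358 -0.65736 -0.00144]
  R  [+0.64342 +0.73715 +0.20644]
  R  [-0.13464 -0.15649 +0.97846]
t = (-0.18921, +0.09453, +0.79015) m
tr R = 2.469189; θ = arccos((tr R − 1)/2) = 0.745728 rad = 42.727°
axis k = ((R−Rᵀ)₃₂, (R−Rᵀ)₁₃, (R−Rᵀ)₂₁) / (2 sinθ) = (-0.267446, +0.098161, +0.958560)
rvec = θ·k = (-0.199442, +0.073202, +0.714825)

rvec=(-0.1994, 0.0732, 0.7148) tvec=(-0.1892, 0.0945, 0.7901)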